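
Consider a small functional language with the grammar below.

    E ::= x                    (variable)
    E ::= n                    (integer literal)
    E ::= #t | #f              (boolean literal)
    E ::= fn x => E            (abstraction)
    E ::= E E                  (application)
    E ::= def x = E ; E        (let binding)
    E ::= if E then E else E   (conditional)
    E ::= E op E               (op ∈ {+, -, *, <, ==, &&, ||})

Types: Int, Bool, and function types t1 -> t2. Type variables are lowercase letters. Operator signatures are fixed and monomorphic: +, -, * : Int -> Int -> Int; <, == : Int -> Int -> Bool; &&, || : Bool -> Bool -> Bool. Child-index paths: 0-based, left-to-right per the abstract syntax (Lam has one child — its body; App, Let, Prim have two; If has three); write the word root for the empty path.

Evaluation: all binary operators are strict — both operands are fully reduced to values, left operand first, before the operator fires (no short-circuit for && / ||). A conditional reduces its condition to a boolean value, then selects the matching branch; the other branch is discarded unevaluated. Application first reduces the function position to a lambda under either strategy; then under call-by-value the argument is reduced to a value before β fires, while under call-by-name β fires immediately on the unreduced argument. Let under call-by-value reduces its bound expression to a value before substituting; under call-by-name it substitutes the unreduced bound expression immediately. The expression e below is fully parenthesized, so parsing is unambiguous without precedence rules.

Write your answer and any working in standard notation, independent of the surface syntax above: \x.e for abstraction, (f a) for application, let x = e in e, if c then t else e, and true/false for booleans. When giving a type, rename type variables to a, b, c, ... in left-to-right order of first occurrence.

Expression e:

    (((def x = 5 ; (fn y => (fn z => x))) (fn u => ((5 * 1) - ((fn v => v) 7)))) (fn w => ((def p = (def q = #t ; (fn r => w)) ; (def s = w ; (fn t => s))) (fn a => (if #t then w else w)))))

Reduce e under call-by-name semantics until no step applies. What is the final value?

Answer: 5

Trace:
step 0: (((let x = 5 in (\y.(\z.x))) (\u.((5 * 1) - ((\v.v) 7)))) (\w.((let p = (let q = true in (\r.w)) in (let s = w in (\t.s))) (\a.(if true then w else w)))))
step 1: [let@0.0] (((\y.(\z.5)) (\u.((5 * 1) - ((\v.v) 7)))) (\w.((let p = (let q = true in (\r.w)) in (let s = w in (\t.s))) (\a.(if true then w else w)))))
step 2: [beta@0] ((\z.5) (\w.((let p = (let q = true in (\r.w)) in (let s = w in (\t.s))) (\a.(if true then w else w)))))
step 3: [beta@root] 5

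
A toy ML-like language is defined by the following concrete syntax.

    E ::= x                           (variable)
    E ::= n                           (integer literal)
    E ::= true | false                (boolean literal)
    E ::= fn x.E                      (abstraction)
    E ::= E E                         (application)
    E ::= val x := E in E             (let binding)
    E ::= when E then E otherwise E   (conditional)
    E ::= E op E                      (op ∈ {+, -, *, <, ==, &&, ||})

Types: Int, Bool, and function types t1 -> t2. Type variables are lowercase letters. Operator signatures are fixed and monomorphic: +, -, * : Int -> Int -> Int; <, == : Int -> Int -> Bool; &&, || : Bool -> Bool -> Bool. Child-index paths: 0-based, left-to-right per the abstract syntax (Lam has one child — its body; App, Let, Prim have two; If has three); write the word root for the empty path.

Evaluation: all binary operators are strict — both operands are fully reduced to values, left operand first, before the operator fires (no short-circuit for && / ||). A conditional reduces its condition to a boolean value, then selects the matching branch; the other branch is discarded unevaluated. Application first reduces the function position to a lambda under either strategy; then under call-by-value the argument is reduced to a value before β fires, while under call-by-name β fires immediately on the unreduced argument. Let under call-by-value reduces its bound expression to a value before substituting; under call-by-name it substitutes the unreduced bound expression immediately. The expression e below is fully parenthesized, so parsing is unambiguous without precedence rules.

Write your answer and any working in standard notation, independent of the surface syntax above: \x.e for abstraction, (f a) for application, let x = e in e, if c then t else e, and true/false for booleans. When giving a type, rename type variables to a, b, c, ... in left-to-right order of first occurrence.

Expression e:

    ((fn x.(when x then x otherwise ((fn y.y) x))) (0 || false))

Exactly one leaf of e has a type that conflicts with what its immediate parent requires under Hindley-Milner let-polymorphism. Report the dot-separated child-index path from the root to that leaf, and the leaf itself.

Trace:
x : a
  unify a ~ Bool
x : Bool
y : b
\y._ : b -> b
x : Bool
  unify b -> b ~ Bool -> c
  unify b ~ Bool
  unify Bool ~ c
_ _ : Bool
  unify Bool ~ Bool
\x._ : Bool -> Bool
  unify Int ~ Bool
  FAIL: mismatch Int ~ Bool

Answer: 1.0 : 0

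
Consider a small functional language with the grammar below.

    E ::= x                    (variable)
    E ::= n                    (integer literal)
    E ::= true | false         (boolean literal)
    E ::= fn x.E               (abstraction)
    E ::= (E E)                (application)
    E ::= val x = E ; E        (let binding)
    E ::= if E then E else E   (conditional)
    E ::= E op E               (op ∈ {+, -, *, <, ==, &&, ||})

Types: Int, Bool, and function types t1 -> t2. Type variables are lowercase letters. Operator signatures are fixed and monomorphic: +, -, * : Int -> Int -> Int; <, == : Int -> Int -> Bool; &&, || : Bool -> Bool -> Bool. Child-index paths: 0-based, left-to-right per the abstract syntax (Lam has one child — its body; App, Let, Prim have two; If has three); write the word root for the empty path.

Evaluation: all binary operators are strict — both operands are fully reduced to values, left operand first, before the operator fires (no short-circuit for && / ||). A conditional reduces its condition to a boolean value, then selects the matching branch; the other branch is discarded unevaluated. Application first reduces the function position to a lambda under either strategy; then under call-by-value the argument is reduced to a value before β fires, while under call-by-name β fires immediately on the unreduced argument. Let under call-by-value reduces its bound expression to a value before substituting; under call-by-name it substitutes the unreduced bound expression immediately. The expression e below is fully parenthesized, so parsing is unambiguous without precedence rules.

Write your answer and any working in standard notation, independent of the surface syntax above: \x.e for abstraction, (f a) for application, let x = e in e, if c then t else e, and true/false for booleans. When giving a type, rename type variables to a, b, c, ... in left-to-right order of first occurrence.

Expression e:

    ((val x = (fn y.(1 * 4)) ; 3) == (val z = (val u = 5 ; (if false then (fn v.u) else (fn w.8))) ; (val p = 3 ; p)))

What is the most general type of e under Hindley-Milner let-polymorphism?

Answer: Bool

Working:
  unify Int ~ Int
  unify Int ~ Int
\y._ : a -> Int
let x : forall. a -> Int
  unify Int ~ Int
let u : Int
  unify Bool ~ Bool
u : Int
\v._ : b -> Int
\w._ : c -> Int
  unify b -> Int ~ c -> Int
  unify b ~ c
  unify Int ~ Int
let z : forall. c -> Int
let p : Int
p : Int
  unify Int ~ Int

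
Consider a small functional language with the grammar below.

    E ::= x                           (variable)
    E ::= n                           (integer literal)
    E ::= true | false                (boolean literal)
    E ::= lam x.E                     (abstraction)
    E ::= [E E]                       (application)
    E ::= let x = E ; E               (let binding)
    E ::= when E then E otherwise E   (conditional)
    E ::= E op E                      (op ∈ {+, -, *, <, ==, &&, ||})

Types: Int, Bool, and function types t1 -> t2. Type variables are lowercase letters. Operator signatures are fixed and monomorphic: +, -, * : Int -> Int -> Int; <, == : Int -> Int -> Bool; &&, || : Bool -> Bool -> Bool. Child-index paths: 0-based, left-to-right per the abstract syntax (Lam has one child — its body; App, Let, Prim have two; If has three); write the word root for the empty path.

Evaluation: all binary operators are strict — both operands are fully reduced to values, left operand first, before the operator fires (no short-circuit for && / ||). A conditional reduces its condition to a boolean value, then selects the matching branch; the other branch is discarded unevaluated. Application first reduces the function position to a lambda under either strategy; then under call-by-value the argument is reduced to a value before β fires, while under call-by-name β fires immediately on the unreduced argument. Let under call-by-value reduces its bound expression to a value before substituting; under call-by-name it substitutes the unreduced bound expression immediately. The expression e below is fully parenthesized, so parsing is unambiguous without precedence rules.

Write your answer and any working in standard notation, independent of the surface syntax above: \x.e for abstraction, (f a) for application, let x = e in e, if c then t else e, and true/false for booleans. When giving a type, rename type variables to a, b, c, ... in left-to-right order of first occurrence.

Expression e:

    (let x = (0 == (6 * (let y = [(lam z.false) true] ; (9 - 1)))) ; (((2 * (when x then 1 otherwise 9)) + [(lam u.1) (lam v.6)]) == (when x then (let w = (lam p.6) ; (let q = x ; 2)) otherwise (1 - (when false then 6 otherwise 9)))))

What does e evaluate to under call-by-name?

Working:
step 0: (let x = (0 == (6 * (let y = ((\z.false) true) in (9 - 1)))) in (((2 * (if x then 1 else 9)) + ((\u.1) (\v.6))) == (if x then (let w = (\p.6) in (let q = x in 2)) else (1 - (if false then 6 else 9)))))
step 1: [let@root] (((2 * (if (0 == (6 * (let y = ((\z.false) true) in (9 - 1)))) then 1 else 9)) + ((\u.1) (\v.6))) == (if (0 == (6 * (let y = ((\z.false) true) in (9 - 1)))) then (let w = (\p.6) in (let q = (0 == (6 * (let y = ((\z.false) true) in (9 - 1)))) in 2)) else (1 - (if false then 6 else 9))))
step 2: [let@0.0.1.0.1.1] (((2 * (if (0 == (6 * (9 - 1))) then 1 else 9)) + ((\u.1) (\v.6))) == (if (0 == (6 * (let y = ((\z.false) true) in (9 - 1)))) then (let w = (\p.6) in (let q = (0 == (6 * (let y = ((\z.false) true) in (9 - 1)))) in 2)) else (1 - (if false then 6 else 9))))
step 3: [delta@0.0.1.0.1.1] (((2 * (if (0 == (6 * 8)) then 1 else 9)) + ((\u.1) (\v.6))) == (if (0 == (6 * (let y = ((\z.false) true) in (9 - 1)))) then (let w = (\p.6) in (let q = (0 == (6 * (let y = ((\z.false) true) in (9 - 1)))) in 2)) else (1 - (if false then 6 else 9))))
step 4: [delta@0.0.1.0.1] (((2 * (if (0 == 48) then 1 else 9)) + ((\u.1) (\v.6))) == (if (0 == (6 * (let y = ((\z.false) true) in (9 - 1)))) then (let w = (\p.6) in (let q = (0 == (6 * (let y = ((\z.false) true) in (9 - 1)))) in 2)) else (1 - (if false then 6 else 9))))
step 5: [delta@0.0.1.0] (((2 * (if false then 1 else 9)) + ((\u.1) (\v.6))) == (if (0 == (6 * (let y = ((\z.false) true) in (9 - 1)))) then (let w = (\p.6) in (let q = (0 == (6 * (let y = ((\z.false) true) in (9 - 1)))) in 2)) else (1 - (if false then 6 else 9))))
step 6: [if@0.0.1] (((2 * 9) + ((\u.1) (\v.6))) == (if (0 == (6 * (let y = ((\z.false) true) in (9 - 1)))) then (let w = (\p.6) in (let q = (0 == (6 * (let y = ((\z.false) true) in (9 - 1)))) in 2)) else (1 - (if false then 6 else 9))))
step 7: [delta@0.0] ((18 + ((\u.1) (\v.6))) == (if (0 == (6 * (let y = ((\z.false) true) in (9 - 1)))) then (let w = (\p.6) in (let q = (0 == (6 * (let y = ((\z.false) true) in (9 - 1)))) in 2)) else (1 - (if false then 6 else 9))))
step 8: [beta@0.1] ((18 + 1) == (if (0 == (6 * (let y = ((\z.false) true) in (9 - 1)))) then (let w = (\p.6) in (let q = (0 == (6 * (let y = ((\z.false) true) in (9 - 1)))) in 2)) else (1 - (if false then 6 else 9))))
step 9: [delta@0] (19 == (if (0 == (6 * (let y = ((\z.false) true) in (9 - 1)))) then (let w = (\p.6) in (let q = (0 == (6 * (let y = ((\z.false) true) in (9 - 1)))) in 2)) else (1 - (if false then 6 else 9))))
step 10: [let@1.0.1.1] (19 == (if (0 == (6 * (9 - 1))) then (let w = (\p.6) in (let q = (0 == (6 * (let y = ((\z.false) true) in (9 - 1)))) in 2)) else (1 - (if false then 6 else 9))))
step 11: [delta@1.0.1.1] (19 == (if (0 == (6 * 8)) then (let w = (\p.6) in (let q = (0 == (6 * (let y = ((\z.false) true) in (9 - 1)))) in 2)) else (1 - (if false then 6 else 9))))
step 12: [delta@1.0.1] (19 == (if (0 == 48) then (let w = (\p.6) in (let q = (0 == (6 * (let y = ((\z.false) true) in (9 - 1)))) in 2)) else (1 - (if false then 6 else 9))))
step 13: [delta@1.0] (19 == (if false then (let w = (\p.6) in (let q = (0 == (6 * (let y = ((\z.false) true) in (9 - 1)))) in 2)) else (1 - (if false then 6 else 9))))
step 14: [if@1] (19 == (1 - (if false then 6 else 9)))
step 15: [if@1.1] (19 == (1 - 9))
step 16: [delta@1] (19 == -8)
step 17: [delta@root] false

Answer: false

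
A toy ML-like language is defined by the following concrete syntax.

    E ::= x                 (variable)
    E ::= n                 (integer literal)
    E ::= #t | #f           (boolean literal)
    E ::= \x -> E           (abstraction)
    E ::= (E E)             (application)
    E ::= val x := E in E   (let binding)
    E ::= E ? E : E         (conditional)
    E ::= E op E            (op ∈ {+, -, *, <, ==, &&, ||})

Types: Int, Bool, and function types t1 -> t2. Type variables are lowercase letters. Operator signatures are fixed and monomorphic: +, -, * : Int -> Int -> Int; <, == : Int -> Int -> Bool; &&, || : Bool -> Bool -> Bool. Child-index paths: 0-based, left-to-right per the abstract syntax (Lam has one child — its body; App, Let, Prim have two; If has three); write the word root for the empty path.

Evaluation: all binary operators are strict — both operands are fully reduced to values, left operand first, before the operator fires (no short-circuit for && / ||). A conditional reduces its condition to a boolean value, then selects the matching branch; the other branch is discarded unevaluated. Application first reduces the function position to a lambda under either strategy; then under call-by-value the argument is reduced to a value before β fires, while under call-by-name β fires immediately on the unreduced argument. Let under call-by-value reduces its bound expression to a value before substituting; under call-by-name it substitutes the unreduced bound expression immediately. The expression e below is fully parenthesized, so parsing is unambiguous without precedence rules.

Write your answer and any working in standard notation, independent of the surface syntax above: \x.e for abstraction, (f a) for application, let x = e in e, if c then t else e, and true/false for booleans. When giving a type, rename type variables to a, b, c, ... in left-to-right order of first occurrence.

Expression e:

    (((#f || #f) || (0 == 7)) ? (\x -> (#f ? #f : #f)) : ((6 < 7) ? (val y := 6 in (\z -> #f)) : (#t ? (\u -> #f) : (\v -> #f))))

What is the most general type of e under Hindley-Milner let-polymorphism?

Working:
  unify Bool ~ Bool
  unify Bool ~ Bool
  unify Bool ~ Bool
  unify Int ~ Int
  unify Int ~ Int
  unify Bool ~ Bool
  unify Bool ~ Bool
  unify Bool ~ Bool
  unify Bool ~ Bool
\x._ : a -> Bool
  unify Int ~ Int
  unify Int ~ Int
  unify Bool ~ Bool
let y : Int
\z._ : b -> Bool
  unify Bool ~ Bool
\u._ : c -> Bool
\v._ : d -> Bool
  unify c -> Bool ~ d -> Bool
  unify c ~ d
  unify Bool ~ Bool
  unify b -> Bool ~ d -> Bool
  unify b ~ d
  unify Bool ~ Bool
  unify a -> Bool ~ d -> Bool
  unify a ~ d
  unify Bool ~ Bool

Answer: a -> Bool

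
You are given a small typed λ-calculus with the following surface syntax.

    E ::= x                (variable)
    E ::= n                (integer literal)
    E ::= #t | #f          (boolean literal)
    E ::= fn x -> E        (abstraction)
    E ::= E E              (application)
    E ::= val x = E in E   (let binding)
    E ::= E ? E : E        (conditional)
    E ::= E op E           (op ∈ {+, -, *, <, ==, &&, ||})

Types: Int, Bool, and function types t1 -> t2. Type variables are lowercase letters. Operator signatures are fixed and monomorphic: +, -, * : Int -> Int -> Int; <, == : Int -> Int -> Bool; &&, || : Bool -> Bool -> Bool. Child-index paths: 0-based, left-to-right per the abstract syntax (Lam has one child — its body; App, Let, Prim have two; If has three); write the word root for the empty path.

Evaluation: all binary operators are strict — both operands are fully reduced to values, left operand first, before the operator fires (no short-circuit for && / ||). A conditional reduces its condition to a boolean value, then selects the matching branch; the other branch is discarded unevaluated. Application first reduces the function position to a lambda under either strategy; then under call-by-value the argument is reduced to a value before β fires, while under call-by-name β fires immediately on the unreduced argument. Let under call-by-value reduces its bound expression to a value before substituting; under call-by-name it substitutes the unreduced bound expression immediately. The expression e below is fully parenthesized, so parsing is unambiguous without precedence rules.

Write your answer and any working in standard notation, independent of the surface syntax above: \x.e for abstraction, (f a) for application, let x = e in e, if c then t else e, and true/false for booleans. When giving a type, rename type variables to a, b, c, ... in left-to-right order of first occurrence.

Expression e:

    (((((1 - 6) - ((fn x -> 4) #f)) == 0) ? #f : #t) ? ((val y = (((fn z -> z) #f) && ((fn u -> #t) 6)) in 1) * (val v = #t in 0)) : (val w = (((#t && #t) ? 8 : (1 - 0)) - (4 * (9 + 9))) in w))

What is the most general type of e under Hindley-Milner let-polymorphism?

Answer: Int

Derivation:
  unify Int ~ Int
  unify Int ~ Int
  unify Int ~ Int
\x._ : a -> Int
  unify a -> Int ~ Bool -> b
  unify a ~ Bool
  unify Int ~ b
_ _ : Int
  unify Int ~ Int
  unify Int ~ Int
  unify Int ~ Int
  unify Bool ~ Bool
  unify Bool ~ Bool
  unify Bool ~ Bool
z : c
\z._ : c -> c
  unify c -> c ~ Bool -> d
  unify c ~ Bool
  unify Bool ~ d
_ _ : Bool
  unify Bool ~ Bool
\u._ : e -> Bool
  unify e -> Bool ~ Int -> f
  unify e ~ Int
  unify Bool ~ f
_ _ : Bool
  unify Bool ~ Bool
let y : Bool
  unify Int ~ Int
let v : Bool
  unify Int ~ Int
  unify Bool ~ Bool
  unify Bool ~ Bool
  unify Bool ~ Bool
  unify Int ~ Int
  unify Int ~ Int
  unify Int ~ Int
  unify Int ~ Int
  unify Int ~ Int
  unify Int ~ Int
  unify Int ~ Int
  unify Int ~ Int
  unify Int ~ Int
let w : Int
w : Int
  unify Int ~ Int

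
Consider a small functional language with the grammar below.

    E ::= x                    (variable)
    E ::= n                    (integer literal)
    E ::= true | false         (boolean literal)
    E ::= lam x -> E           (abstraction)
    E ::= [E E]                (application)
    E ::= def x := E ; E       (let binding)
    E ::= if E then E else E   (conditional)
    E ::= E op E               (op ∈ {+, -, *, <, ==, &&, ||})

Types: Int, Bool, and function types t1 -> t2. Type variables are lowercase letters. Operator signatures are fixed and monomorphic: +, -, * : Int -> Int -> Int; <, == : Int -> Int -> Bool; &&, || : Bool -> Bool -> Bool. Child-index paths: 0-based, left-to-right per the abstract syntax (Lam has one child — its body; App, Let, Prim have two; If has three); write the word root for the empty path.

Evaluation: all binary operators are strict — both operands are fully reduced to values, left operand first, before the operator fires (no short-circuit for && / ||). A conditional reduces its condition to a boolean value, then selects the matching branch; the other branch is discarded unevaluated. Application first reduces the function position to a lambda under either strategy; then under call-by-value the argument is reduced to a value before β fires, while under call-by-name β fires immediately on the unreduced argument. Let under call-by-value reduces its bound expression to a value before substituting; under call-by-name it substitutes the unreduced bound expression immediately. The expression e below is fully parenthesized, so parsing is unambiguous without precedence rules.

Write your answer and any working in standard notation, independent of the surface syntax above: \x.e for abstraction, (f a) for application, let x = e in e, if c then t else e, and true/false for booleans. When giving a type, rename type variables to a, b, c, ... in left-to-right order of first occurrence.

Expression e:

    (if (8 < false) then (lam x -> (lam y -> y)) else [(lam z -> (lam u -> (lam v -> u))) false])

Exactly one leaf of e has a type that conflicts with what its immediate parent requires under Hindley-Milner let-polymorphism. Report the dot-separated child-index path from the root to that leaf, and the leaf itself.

Answer: 0.1 : false

Trace:
  unify Int ~ Int
  unify Bool ~ Int
  FAIL: mismatch Bool ~ Int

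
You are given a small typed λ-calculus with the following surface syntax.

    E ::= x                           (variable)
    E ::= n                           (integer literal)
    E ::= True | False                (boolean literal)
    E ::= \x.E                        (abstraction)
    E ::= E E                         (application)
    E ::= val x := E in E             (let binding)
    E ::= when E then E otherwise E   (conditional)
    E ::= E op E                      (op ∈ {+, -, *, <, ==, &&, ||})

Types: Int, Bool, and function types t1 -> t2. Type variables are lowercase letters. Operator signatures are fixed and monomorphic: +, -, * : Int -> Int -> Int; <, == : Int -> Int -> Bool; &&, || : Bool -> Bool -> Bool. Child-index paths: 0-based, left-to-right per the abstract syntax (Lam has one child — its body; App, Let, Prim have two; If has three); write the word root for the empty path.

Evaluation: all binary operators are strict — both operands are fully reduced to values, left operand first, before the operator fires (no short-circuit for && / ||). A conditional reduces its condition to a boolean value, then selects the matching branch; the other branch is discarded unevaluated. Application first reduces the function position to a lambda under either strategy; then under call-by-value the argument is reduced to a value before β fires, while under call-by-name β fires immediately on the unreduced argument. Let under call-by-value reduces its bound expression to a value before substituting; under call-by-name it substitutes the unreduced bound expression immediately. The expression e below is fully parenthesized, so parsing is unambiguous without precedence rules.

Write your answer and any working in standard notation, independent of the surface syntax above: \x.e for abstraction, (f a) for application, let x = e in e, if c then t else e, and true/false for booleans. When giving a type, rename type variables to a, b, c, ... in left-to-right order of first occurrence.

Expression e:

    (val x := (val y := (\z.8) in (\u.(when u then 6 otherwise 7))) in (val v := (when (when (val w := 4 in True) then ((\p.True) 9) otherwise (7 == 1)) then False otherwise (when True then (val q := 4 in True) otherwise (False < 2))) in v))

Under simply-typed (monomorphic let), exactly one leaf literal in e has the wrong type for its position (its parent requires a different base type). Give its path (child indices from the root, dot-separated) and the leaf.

Answer: 1.0.2.2.0 : false

Working:
\z._ : a -> Int
let y : a -> Int
u : b
  unify b ~ Bool
  unify Int ~ Int
\u._ : Bool -> Int
let x : Bool -> Int
let w : Int
  unify Bool ~ Bool
\p._ : c -> Bool
  unify c -> Bool ~ Int -> d
  unify c ~ Int
  unify Bool ~ d
_ _ : Bool
  unify Int ~ Int
  unify Int ~ Int
  unify Bool ~ Bool
  unify Bool ~ Bool
  unify Bool ~ Bool
let q : Int
  unify Bool ~ Int
  FAIL: mismatch Bool ~ Int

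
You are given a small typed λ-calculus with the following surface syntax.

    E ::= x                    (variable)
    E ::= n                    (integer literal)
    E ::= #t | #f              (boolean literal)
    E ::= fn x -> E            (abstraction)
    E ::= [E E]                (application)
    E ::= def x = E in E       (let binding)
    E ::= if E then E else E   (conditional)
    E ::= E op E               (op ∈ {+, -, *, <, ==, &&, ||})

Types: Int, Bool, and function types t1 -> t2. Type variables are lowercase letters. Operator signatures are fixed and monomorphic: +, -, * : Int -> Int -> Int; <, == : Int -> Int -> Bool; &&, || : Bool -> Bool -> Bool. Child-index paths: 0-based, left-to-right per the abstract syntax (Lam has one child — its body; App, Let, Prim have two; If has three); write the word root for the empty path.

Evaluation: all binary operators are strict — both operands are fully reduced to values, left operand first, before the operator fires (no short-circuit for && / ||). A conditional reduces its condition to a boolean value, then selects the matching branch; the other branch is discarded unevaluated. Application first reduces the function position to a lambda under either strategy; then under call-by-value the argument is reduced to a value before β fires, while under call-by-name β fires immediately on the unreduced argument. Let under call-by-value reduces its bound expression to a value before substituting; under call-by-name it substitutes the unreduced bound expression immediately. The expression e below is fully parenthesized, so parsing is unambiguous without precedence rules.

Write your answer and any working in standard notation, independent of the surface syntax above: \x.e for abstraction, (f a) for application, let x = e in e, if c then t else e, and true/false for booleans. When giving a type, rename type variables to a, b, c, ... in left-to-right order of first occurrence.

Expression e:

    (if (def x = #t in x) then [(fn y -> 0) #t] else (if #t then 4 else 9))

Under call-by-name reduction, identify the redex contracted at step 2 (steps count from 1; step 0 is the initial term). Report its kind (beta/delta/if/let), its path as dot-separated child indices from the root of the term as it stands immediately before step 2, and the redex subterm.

Answer: if at root : (if true then ((\y.0) true) else (if true then 4 else 9))

Working:
step 0: (if (let x = true in x) then ((\y.0) true) else (if true then 4 else 9))
step 1: [let@0] (if true then ((\y.0) true) else (if true then 4 else 9))
step 2: [if@root] ((\y.0) true)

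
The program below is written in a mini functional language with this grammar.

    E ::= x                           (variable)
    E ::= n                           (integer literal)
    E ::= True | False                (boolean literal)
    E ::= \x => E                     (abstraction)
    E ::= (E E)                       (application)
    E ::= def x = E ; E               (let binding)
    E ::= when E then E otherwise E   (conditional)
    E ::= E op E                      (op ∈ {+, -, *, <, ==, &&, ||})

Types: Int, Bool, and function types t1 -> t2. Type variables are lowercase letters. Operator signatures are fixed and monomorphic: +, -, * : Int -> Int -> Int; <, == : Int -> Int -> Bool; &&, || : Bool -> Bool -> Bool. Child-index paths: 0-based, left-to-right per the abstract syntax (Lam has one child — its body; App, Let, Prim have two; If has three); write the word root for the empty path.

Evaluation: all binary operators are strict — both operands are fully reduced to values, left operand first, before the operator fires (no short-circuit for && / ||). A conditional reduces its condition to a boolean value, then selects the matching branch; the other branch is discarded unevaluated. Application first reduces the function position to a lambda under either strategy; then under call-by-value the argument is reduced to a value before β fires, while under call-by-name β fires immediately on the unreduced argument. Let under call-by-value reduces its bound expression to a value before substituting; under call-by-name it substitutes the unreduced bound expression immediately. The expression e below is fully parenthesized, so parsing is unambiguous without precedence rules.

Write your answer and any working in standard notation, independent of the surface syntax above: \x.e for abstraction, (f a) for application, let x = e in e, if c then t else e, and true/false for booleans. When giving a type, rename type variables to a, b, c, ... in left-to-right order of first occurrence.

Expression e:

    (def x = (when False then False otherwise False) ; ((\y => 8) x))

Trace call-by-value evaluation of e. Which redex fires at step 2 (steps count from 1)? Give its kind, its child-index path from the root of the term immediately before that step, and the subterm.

Answer: let at root : (let x = false in ((\y.8) x))

Working:
step 0: (let x = (if false then false else false) in ((\y.8) x))
step 1: [if@0] (let x = false in ((\y.8) x))
step 2: [let@root] ((\y.8) false)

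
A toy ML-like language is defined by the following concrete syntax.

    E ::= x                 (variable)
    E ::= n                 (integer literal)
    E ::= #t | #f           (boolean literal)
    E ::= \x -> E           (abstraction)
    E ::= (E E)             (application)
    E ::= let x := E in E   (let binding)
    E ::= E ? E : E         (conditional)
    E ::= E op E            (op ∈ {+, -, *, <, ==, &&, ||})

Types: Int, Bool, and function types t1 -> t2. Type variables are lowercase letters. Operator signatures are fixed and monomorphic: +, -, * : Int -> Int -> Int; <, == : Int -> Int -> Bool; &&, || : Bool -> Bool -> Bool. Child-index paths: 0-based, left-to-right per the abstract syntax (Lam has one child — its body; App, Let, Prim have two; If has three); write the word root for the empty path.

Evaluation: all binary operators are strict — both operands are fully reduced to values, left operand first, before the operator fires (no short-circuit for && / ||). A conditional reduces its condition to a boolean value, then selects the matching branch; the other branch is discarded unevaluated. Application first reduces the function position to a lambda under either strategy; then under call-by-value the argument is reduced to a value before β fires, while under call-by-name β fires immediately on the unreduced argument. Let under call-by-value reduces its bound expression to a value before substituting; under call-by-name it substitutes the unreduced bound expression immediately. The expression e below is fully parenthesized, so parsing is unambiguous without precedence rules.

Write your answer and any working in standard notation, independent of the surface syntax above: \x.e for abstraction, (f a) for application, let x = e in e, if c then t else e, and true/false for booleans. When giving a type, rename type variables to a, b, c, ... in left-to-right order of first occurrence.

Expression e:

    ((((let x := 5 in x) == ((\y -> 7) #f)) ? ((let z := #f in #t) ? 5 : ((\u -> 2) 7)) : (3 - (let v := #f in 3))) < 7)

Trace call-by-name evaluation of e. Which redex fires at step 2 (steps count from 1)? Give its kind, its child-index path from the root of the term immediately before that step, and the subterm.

Answer: beta at 0.0.1 : ((\y.7) false)

Trace:
step 0: ((if ((let x = 5 in x) == ((\y.7) false)) then (if (let z = false in true) then 5 else ((\u.2) 7)) else (3 - (let v = false in 3))) < 7)
step 1: [let@0.0.0] ((if (5 == ((\y.7) false)) then (if (let z = false in true) then 5 else ((\u.2) 7)) else (3 - (let v = false in 3))) < 7)
step 2: [beta@0.0.1] ((if (5 == 7) then (if (let z = false in true) then 5 else ((\u.2) 7)) else (3 - (let v = false in 3))) < 7)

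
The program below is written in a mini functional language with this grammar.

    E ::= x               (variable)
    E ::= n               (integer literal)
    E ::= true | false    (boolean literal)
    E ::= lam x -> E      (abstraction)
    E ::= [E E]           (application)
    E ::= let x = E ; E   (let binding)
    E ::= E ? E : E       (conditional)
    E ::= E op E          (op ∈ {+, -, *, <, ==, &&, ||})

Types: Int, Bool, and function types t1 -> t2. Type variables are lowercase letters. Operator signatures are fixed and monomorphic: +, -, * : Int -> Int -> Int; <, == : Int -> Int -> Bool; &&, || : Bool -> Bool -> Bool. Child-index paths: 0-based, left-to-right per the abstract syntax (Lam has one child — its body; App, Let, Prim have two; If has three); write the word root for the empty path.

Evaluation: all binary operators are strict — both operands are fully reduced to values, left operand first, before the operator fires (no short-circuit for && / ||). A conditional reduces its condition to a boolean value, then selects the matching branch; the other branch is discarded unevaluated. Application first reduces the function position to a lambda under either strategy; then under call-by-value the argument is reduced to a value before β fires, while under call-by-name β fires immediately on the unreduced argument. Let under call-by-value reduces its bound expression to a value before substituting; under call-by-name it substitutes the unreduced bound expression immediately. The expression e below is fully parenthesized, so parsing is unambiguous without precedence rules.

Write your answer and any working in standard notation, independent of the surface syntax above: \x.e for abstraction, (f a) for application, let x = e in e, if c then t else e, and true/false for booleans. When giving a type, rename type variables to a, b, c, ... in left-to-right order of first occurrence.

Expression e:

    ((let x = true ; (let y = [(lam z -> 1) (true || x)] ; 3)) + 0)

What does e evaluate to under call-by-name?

Answer: 3

Trace:
step 0: ((let x = true in (let y = ((\z.1) (true || x)) in 3)) + 0)
step 1: [let@0] ((let y = ((\z.1) (true || true)) in 3) + 0)
step 2: [let@0] (3 + 0)
step 3: [delta@root] 3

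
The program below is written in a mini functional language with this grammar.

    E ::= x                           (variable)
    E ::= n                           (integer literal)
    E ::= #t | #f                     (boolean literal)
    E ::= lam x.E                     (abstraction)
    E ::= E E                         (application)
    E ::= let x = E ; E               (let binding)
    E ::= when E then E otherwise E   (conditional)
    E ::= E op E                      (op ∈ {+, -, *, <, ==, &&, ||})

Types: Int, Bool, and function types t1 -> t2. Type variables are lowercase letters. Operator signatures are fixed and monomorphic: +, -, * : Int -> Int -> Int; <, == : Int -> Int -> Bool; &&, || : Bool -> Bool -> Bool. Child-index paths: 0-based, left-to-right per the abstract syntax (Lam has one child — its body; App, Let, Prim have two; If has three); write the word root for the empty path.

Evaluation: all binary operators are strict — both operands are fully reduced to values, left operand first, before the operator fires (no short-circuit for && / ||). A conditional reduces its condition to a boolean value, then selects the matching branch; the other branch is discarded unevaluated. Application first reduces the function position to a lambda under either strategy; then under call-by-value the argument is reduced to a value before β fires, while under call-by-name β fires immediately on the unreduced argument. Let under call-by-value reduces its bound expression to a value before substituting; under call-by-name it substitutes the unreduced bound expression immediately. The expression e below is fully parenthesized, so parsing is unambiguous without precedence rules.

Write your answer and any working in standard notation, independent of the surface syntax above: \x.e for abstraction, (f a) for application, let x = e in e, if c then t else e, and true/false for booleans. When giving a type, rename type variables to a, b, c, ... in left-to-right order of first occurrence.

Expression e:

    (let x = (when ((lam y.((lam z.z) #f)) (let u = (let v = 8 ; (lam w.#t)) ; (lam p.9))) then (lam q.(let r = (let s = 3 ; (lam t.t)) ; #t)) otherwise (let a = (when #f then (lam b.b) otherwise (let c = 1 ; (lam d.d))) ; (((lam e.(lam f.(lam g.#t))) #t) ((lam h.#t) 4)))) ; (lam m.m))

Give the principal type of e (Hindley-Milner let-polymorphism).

Trace:
z : b
\z._ : b -> b
  unify b -> b ~ Bool -> c
  unify b ~ Bool
  unify Bool ~ c
_ _ : Bool
\y._ : a -> Bool
let v : Int
\w._ : d -> Bool
let u : forall. d -> Bool
\p._ : e -> Int
  unify a -> Bool ~ (e -> Int) -> f
  unify a ~ e -> Int
  unify Bool ~ f
_ _ : Bool
  unify Bool ~ Bool
let s : Int
t : h
\t._ : h -> h
let r : forall. h -> h
\q._ : g -> Bool
  unify Bool ~ Bool
b : i
\b._ : i -> i
let c : Int
d : j
\d._ : j -> j
  unify i -> i ~ j -> j
  unify i ~ j
  unify j ~ j
let a : forall. j -> j
\g._ : m -> Bool
\f._ : l -> m -> Bool
\e._ : k -> l -> m -> Bool
  unify k -> l -> m -> Bool ~ Bool -> n
  unify k ~ Bool
  unify l -> m -> Bool ~ n
_ _ : l -> m -> Bool
\h._ : o -> Bool
  unify o -> Bool ~ Int -> p
  unify o ~ Int
  unify Bool ~ p
_ _ : Bool
  unify l -> m -> Bool ~ Bool -> q
  unify l ~ Bool
  unify m -> Bool ~ q
_ _ : m -> Bool
  unify g -> Bool ~ m -> Bool
  unify g ~ m
  unify Bool ~ Bool
let x : forall. m -> Bool
m : r
\m._ : r -> r

Answer: a -> a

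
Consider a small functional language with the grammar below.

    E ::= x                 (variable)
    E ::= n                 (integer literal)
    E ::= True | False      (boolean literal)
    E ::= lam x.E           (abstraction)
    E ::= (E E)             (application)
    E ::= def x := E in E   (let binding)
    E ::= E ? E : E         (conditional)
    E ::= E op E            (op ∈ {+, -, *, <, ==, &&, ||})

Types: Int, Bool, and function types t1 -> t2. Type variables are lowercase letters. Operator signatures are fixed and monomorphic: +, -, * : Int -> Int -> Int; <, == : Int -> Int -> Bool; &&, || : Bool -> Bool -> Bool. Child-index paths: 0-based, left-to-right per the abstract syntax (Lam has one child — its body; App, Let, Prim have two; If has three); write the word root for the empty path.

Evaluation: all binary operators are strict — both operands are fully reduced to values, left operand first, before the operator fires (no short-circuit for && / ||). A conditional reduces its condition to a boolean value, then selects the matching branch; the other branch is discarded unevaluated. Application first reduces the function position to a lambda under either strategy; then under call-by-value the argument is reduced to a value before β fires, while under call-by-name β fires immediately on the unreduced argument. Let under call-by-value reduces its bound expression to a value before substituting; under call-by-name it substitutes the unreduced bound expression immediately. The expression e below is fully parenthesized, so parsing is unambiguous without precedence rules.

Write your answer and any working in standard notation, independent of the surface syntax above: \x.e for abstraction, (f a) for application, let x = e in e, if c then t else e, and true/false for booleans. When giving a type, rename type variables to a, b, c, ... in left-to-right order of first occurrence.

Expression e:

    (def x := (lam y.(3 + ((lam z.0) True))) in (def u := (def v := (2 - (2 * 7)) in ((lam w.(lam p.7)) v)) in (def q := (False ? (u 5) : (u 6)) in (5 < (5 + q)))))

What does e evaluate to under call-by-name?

Answer: true

Derivation:
step 0: (let x = (\y.(3 + ((\z.0) true))) in (let u = (let v = (2 - (2 * 7)) in ((\w.(\p.7)) v)) in (let q = (if false then (u 5) else (u 6)) in (5 < (5 + q)))))
step 1: [let@root] (let u = (let v = (2 - (2 * 7)) in ((\w.(\p.7)) v)) in (let q = (if false then (u 5) else (u 6)) in (5 < (5 + q))))
step 2: [let@root] (let q = (if false then ((let v = (2 - (2 * 7)) in ((\w.(\p.7)) v)) 5) else ((let v = (2 - (2 * 7)) in ((\w.(\p.7)) v)) 6)) in (5 < (5 + q)))
step 3: [let@root] (5 < (5 + (if false then ((let v = (2 - (2 * 7)) in ((\w.(\p.7)) v)) 5) else ((let v = (2 - (2 * 7)) in ((\w.(\p.7)) v)) 6))))
step 4: [if@1.1] (5 < (5 + ((let v = (2 - (2 * 7)) in ((\w.(\p.7)) v)) 6)))
step 5: [let@1.1.0] (5 < (5 + (((\w.(\p.7)) (2 - (2 * 7))) 6)))
step 6: [beta@1.1.0] (5 < (5 + ((\p.7) 6)))
step 7: [beta@1.1] (5 < (5 + 7))
step 8: [delta@1] (5 < 12)
step 9: [delta@root] true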